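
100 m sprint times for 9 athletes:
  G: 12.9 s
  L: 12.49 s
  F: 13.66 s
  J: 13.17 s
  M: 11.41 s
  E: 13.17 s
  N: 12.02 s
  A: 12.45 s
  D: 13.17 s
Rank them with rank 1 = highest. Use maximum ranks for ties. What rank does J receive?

4

Sorted (descending): 13.66, 13.17, 13.17, 13.17, 12.9, 12.49, 12.45, 12.02, 11.41
The 3 values of 13.17 occupy positions 2–4 → each gets rank 4.
J has value 13.17 s → rank 4.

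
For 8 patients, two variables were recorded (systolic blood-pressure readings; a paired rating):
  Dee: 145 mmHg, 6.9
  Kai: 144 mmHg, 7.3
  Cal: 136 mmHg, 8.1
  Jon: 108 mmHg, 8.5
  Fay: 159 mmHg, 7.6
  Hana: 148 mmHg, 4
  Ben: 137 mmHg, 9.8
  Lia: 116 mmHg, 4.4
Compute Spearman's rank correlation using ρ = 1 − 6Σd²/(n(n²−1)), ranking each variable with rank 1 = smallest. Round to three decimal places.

Ranks of variable 1: 6, 5, 3, 1, 8, 7, 4, 2
Ranks of variable 2: 3, 4, 6, 7, 5, 1, 8, 2
d = r₁ − r₂: 3, 1, -3, -6, 3, 6, -4, 0
d²: 9, 1, 9, 36, 9, 36, 16, 0; Σd² = 116
ρ = 1 − 6·116/(8·63) = 1 − 696/504 = -0.381

-0.381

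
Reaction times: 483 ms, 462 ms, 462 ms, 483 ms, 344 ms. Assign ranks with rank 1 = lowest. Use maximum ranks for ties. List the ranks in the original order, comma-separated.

Sorted (ascending): 344, 462, 462, 483, 483
The 2 values of 462 occupy positions 2–3 → each gets rank 3.
The 2 values of 483 occupy positions 4–5 → each gets rank 5.

5, 3, 3, 5, 1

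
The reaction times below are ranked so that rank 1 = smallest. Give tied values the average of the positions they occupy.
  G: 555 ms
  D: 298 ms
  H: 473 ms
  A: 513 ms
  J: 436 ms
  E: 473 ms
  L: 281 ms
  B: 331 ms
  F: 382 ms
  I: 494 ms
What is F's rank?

4

Sorted (ascending): 281, 298, 331, 382, 436, 473, 473, 494, 513, 555
The 2 values of 473 occupy positions 6–7 → average rank (6+7)/2 = 6.5.
F has value 382 ms → rank 4.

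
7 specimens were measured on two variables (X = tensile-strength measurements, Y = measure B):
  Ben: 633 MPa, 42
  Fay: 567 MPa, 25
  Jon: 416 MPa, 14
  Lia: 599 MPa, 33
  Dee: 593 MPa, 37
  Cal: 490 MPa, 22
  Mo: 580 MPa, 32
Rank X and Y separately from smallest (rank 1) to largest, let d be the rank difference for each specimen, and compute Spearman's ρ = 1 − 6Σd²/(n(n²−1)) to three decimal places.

0.964

Ranks of variable 1: 7, 3, 1, 6, 5, 2, 4
Ranks of variable 2: 7, 3, 1, 5, 6, 2, 4
d = r₁ − r₂: 0, 0, 0, 1, -1, 0, 0
d²: 0, 0, 0, 1, 1, 0, 0; Σd² = 2
ρ = 1 − 6·2/(7·48) = 1 − 12/336 = 0.964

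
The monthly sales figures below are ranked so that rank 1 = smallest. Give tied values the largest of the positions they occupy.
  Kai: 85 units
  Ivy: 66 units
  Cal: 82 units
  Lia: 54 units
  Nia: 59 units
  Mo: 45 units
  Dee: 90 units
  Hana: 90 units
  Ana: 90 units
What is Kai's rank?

6

Sorted (ascending): 45, 54, 59, 66, 82, 85, 90, 90, 90
The 3 values of 90 occupy positions 7–9 → each gets rank 9.
Kai has value 85 units → rank 6.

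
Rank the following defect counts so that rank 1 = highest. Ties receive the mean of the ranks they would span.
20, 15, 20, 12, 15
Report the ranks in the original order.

Sorted (descending): 20, 20, 15, 15, 12
The 2 values of 20 occupy positions 1–2 → average rank (1+2)/2 = 1.5.
The 2 values of 15 occupy positions 3–4 → average rank (3+4)/2 = 3.5.

1.5, 3.5, 1.5, 5, 3.5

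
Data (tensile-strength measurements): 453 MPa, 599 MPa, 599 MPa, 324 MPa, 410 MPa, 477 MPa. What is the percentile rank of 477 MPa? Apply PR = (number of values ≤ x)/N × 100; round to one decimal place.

66.7

N = 6.
Strictly below 477: 3. Equal to 477: 1.
PR = 4/6 × 100 = 66.7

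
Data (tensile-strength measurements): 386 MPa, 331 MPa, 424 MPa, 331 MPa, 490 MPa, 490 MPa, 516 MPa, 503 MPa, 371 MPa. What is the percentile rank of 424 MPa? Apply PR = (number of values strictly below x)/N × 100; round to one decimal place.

N = 9.
Strictly below 424: 4. Equal to 424: 1.
PR = 4/9 × 100 = 44.4

44.4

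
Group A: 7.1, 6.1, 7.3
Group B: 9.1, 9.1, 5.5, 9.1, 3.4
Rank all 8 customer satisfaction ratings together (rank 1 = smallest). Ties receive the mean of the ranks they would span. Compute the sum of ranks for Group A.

12

Sorted (ascending): 3.4, 5.5, 6.1, 7.1, 7.3, 9.1, 9.1, 9.1
The 3 values of 9.1 occupy positions 6–8 → average rank 7.
Group A values → pooled ranks: 7.1→4, 6.1→3, 7.3→5
Rank sum = 4 + 3 + 5 = 12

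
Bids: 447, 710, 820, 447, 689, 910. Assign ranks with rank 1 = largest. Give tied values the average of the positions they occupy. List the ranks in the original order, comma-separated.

Sorted (descending): 910, 820, 710, 689, 447, 447
The 2 values of 447 occupy positions 5–6 → average rank (5+6)/2 = 5.5.

5.5, 3, 2, 5.5, 4, 1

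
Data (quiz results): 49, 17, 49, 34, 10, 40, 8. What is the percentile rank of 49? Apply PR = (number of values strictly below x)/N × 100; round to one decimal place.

71.4

N = 7.
Strictly below 49: 5. Equal to 49: 2.
PR = 5/7 × 100 = 71.4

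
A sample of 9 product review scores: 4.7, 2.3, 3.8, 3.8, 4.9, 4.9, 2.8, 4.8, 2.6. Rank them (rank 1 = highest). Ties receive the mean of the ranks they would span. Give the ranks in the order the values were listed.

Sorted (descending): 4.9, 4.9, 4.8, 4.7, 3.8, 3.8, 2.8, 2.6, 2.3
The 2 values of 4.9 occupy positions 1–2 → average rank (1+2)/2 = 1.5.
The 2 values of 3.8 occupy positions 5–6 → average rank (5+6)/2 = 5.5.

4, 9, 5.5, 5.5, 1.5, 1.5, 7, 3, 8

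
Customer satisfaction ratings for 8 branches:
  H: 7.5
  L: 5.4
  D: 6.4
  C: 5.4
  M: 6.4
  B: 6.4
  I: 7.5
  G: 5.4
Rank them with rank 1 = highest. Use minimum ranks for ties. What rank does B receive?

3

Sorted (descending): 7.5, 7.5, 6.4, 6.4, 6.4, 5.4, 5.4, 5.4
The 2 values of 7.5 occupy positions 1–2 → each gets rank 1.
The 3 values of 6.4 occupy positions 3–5 → each gets rank 3.
The 3 values of 5.4 occupy positions 6–8 → each gets rank 6.
B has value 6.4 → rank 3.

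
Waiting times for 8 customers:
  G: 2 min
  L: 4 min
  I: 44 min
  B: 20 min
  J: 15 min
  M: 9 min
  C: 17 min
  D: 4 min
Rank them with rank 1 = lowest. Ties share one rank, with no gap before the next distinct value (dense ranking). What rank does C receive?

5

Sorted (ascending): 2, 4, 4, 9, 15, 17, 20, 44
The 2 values of 4 share dense rank 2.
Remaining distinct values take the next consecutive integers.
C has value 17 min → rank 5.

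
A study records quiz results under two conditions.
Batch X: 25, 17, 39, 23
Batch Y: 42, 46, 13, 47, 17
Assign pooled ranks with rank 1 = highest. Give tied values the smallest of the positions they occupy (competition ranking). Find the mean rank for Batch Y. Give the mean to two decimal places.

4.40

Sorted (descending): 47, 46, 42, 39, 25, 23, 17, 17, 13
The 2 values of 17 occupy positions 7–8 → each gets rank 7.
Batch Y values → pooled ranks: 42→3, 46→2, 13→9, 47→1, 17→7
Mean rank = (3 + 2 + 9 + 1 + 7) / 5 = 4.40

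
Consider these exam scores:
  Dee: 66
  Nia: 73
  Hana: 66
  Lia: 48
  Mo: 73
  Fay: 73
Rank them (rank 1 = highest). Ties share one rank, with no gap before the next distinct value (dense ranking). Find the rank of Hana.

2

Sorted (descending): 73, 73, 73, 66, 66, 48
The 3 values of 73 share dense rank 1.
The 2 values of 66 share dense rank 2.
Remaining distinct values take the next consecutive integers.
Hana has value 66 → rank 2.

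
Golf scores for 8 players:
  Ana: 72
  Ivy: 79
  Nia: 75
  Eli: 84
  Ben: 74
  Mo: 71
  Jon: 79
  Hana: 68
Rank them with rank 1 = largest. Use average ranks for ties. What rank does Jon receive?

Sorted (descending): 84, 79, 79, 75, 74, 72, 71, 68
The 2 values of 79 occupy positions 2–3 → average rank (2+3)/2 = 2.5.
Jon has value 79 → rank 2.5.

2.5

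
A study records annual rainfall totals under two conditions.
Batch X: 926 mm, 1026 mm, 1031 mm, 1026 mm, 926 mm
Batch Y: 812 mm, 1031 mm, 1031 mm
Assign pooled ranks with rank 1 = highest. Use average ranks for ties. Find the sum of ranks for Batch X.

Sorted (descending): 1031, 1031, 1031, 1026, 1026, 926, 926, 812
The 3 values of 1031 occupy positions 1–3 → average rank 2.
The 2 values of 1026 occupy positions 4–5 → average rank (4+5)/2 = 4.5.
The 2 values of 926 occupy positions 6–7 → average rank (6+7)/2 = 6.5.
Batch X values → pooled ranks: 926→6.5, 1026→4.5, 1031→2, 1026→4.5, 926→6.5
Rank sum = 6.5 + 4.5 + 2 + 4.5 + 6.5 = 24

24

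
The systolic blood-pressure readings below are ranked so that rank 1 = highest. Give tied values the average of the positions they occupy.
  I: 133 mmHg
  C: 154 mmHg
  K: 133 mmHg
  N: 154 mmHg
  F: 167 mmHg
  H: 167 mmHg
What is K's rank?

5.5

Sorted (descending): 167, 167, 154, 154, 133, 133
The 2 values of 167 occupy positions 1–2 → average rank (1+2)/2 = 1.5.
The 2 values of 154 occupy positions 3–4 → average rank (3+4)/2 = 3.5.
The 2 values of 133 occupy positions 5–6 → average rank (5+6)/2 = 5.5.
K has value 133 mmHg → rank 5.5.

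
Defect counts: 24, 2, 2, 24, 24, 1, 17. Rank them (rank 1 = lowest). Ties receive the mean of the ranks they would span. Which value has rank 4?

17

Sorted (ascending): 1, 2, 2, 17, 24, 24, 24
The 2 values of 2 occupy positions 2–3 → average rank (2+3)/2 = 2.5.
The 3 values of 24 occupy positions 5–7 → average rank 6.
Rank 4 → value 17.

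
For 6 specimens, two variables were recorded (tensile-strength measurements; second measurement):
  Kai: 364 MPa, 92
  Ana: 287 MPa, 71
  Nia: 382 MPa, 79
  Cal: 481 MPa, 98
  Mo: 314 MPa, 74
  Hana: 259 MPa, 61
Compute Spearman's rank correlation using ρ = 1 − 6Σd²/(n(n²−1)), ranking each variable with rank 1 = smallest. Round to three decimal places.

0.943

Ranks of variable 1: 4, 2, 5, 6, 3, 1
Ranks of variable 2: 5, 2, 4, 6, 3, 1
d = r₁ − r₂: -1, 0, 1, 0, 0, 0
d²: 1, 0, 1, 0, 0, 0; Σd² = 2
ρ = 1 − 6·2/(6·35) = 1 − 12/210 = 0.943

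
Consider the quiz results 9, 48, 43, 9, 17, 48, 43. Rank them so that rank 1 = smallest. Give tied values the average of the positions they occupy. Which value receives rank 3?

Sorted (ascending): 9, 9, 17, 43, 43, 48, 48
The 2 values of 9 occupy positions 1–2 → average rank (1+2)/2 = 1.5.
The 2 values of 43 occupy positions 4–5 → average rank (4+5)/2 = 4.5.
The 2 values of 48 occupy positions 6–7 → average rank (6+7)/2 = 6.5.
Rank 3 → value 17.

17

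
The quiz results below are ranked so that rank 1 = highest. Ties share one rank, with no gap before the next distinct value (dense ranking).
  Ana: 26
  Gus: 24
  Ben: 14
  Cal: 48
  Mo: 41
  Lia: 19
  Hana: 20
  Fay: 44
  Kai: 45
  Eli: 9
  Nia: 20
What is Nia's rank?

Sorted (descending): 48, 45, 44, 41, 26, 24, 20, 20, 19, 14, 9
The 2 values of 20 share dense rank 7.
Remaining distinct values take the next consecutive integers.
Nia has value 20 → rank 7.

7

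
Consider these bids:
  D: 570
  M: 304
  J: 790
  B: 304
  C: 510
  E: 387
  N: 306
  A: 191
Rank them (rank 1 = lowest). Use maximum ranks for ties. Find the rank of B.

Sorted (ascending): 191, 304, 304, 306, 387, 510, 570, 790
The 2 values of 304 occupy positions 2–3 → each gets rank 3.
B has value 304 → rank 3.

3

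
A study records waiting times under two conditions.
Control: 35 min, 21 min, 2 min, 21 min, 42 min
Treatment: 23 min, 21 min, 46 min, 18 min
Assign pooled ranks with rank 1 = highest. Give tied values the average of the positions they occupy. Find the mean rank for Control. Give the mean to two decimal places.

5.20

Sorted (descending): 46, 42, 35, 23, 21, 21, 21, 18, 2
The 3 values of 21 occupy positions 5–7 → average rank 6.
Control values → pooled ranks: 35→3, 21→6, 2→9, 21→6, 42→2
Mean rank = (3 + 6 + 9 + 6 + 2) / 5 = 5.20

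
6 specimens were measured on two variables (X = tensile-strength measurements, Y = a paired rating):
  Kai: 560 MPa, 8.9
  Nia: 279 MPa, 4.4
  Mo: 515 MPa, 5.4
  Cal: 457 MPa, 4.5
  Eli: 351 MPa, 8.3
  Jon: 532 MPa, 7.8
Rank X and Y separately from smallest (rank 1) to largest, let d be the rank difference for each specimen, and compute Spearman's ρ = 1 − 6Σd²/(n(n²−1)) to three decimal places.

Ranks of variable 1: 6, 1, 4, 3, 2, 5
Ranks of variable 2: 6, 1, 3, 2, 5, 4
d = r₁ − r₂: 0, 0, 1, 1, -3, 1
d²: 0, 0, 1, 1, 9, 1; Σd² = 12
ρ = 1 − 6·12/(6·35) = 1 − 72/210 = 0.657

0.657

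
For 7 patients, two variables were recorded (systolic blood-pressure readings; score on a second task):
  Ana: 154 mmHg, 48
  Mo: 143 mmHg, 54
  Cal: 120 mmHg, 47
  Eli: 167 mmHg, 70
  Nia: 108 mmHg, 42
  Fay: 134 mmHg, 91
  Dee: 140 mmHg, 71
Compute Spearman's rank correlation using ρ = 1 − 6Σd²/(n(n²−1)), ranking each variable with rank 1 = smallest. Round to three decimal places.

Ranks of variable 1: 6, 5, 2, 7, 1, 3, 4
Ranks of variable 2: 3, 4, 2, 5, 1, 7, 6
d = r₁ − r₂: 3, 1, 0, 2, 0, -4, -2
d²: 9, 1, 0, 4, 0, 16, 4; Σd² = 34
ρ = 1 − 6·34/(7·48) = 1 − 204/336 = 0.393

0.393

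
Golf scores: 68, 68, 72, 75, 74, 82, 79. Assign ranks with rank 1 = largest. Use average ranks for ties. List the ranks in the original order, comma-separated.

Sorted (descending): 82, 79, 75, 74, 72, 68, 68
The 2 values of 68 occupy positions 6–7 → average rank (6+7)/2 = 6.5.

6.5, 6.5, 5, 3, 4, 1, 2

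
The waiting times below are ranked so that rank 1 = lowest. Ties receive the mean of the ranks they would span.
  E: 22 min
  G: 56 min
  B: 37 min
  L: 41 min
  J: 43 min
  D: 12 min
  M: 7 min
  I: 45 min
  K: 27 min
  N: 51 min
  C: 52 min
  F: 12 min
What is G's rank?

Sorted (ascending): 7, 12, 12, 22, 27, 37, 41, 43, 45, 51, 52, 56
The 2 values of 12 occupy positions 2–3 → average rank (2+3)/2 = 2.5.
G has value 56 min → rank 12.

12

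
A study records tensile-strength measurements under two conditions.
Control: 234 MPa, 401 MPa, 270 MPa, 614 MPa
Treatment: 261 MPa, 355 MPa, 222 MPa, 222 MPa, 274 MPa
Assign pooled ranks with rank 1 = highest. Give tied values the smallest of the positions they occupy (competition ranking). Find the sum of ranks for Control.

Sorted (descending): 614, 401, 355, 274, 270, 261, 234, 222, 222
The 2 values of 222 occupy positions 8–9 → each gets rank 8.
Control values → pooled ranks: 234→7, 401→2, 270→5, 614→1
Rank sum = 7 + 2 + 5 + 1 = 15

15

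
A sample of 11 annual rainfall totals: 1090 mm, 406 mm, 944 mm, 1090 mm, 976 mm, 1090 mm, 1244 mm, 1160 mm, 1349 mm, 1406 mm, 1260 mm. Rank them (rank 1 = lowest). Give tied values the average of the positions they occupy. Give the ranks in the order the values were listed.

Sorted (ascending): 406, 944, 976, 1090, 1090, 1090, 1160, 1244, 1260, 1349, 1406
The 3 values of 1090 occupy positions 4–6 → average rank 5.

5, 1, 2, 5, 3, 5, 8, 7, 10, 11, 9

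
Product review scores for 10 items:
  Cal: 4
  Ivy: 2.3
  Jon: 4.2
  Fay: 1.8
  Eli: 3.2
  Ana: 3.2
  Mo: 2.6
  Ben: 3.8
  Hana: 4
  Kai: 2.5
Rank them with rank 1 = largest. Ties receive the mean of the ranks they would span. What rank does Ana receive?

5.5

Sorted (descending): 4.2, 4, 4, 3.8, 3.2, 3.2, 2.6, 2.5, 2.3, 1.8
The 2 values of 4 occupy positions 2–3 → average rank (2+3)/2 = 2.5.
The 2 values of 3.2 occupy positions 5–6 → average rank (5+6)/2 = 5.5.
Ana has value 3.2 → rank 5.5.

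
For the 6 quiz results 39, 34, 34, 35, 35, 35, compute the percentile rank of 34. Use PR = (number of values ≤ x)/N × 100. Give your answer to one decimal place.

33.3

N = 6.
Strictly below 34: 0. Equal to 34: 2.
PR = 2/6 × 100 = 33.3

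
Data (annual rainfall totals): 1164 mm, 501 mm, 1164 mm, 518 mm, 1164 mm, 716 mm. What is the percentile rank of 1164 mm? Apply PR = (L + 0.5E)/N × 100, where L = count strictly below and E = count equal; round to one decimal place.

75.0

N = 6.
Strictly below 1164: 3. Equal to 1164: 3.
PR = (3 + 0.5·3)/6 × 100 = 75.0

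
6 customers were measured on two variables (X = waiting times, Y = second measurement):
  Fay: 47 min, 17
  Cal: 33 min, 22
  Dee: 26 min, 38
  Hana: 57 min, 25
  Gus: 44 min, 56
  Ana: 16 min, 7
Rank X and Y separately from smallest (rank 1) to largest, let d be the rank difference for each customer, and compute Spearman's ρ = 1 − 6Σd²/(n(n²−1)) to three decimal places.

0.257

Ranks of variable 1: 5, 3, 2, 6, 4, 1
Ranks of variable 2: 2, 3, 5, 4, 6, 1
d = r₁ − r₂: 3, 0, -3, 2, -2, 0
d²: 9, 0, 9, 4, 4, 0; Σd² = 26
ρ = 1 − 6·26/(6·35) = 1 − 156/210 = 0.257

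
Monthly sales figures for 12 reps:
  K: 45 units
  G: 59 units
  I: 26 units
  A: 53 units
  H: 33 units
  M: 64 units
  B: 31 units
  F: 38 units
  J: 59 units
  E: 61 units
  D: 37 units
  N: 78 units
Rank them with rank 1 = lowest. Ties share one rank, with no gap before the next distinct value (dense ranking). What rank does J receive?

Sorted (ascending): 26, 31, 33, 37, 38, 45, 53, 59, 59, 61, 64, 78
The 2 values of 59 share dense rank 8.
Remaining distinct values take the next consecutive integers.
J has value 59 units → rank 8.

8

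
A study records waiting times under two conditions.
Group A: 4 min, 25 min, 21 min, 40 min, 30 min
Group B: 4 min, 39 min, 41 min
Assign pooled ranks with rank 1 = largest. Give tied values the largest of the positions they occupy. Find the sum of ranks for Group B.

12

Sorted (descending): 41, 40, 39, 30, 25, 21, 4, 4
The 2 values of 4 occupy positions 7–8 → each gets rank 8.
Group B values → pooled ranks: 4→8, 39→3, 41→1
Rank sum = 8 + 3 + 1 = 12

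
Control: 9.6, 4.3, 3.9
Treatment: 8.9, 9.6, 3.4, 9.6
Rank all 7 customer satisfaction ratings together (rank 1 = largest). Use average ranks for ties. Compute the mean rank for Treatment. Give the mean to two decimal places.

Sorted (descending): 9.6, 9.6, 9.6, 8.9, 4.3, 3.9, 3.4
The 3 values of 9.6 occupy positions 1–3 → average rank 2.
Treatment values → pooled ranks: 8.9→4, 9.6→2, 3.4→7, 9.6→2
Mean rank = (4 + 2 + 7 + 2) / 4 = 3.75

3.75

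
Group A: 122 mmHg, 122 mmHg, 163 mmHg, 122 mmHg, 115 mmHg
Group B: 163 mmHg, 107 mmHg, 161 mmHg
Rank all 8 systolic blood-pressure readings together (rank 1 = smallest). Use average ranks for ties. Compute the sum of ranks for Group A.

Sorted (ascending): 107, 115, 122, 122, 122, 161, 163, 163
The 3 values of 122 occupy positions 3–5 → average rank 4.
The 2 values of 163 occupy positions 7–8 → average rank (7+8)/2 = 7.5.
Group A values → pooled ranks: 122→4, 122→4, 163→7.5, 122→4, 115→2
Rank sum = 4 + 4 + 7.5 + 4 + 2 = 21.5

21.5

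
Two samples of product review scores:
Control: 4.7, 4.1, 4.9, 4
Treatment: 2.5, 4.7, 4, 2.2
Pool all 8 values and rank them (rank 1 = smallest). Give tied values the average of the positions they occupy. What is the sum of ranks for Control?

Sorted (ascending): 2.2, 2.5, 4, 4, 4.1, 4.7, 4.7, 4.9
The 2 values of 4 occupy positions 3–4 → average rank (3+4)/2 = 3.5.
The 2 values of 4.7 occupy positions 6–7 → average rank (6+7)/2 = 6.5.
Control values → pooled ranks: 4.7→6.5, 4.1→5, 4.9→8, 4→3.5
Rank sum = 6.5 + 5 + 8 + 3.5 = 23

23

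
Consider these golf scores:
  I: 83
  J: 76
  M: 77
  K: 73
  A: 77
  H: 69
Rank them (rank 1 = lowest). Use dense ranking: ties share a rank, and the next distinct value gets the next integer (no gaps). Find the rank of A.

Sorted (ascending): 69, 73, 76, 77, 77, 83
The 2 values of 77 share dense rank 4.
Remaining distinct values take the next consecutive integers.
A has value 77 → rank 4.

4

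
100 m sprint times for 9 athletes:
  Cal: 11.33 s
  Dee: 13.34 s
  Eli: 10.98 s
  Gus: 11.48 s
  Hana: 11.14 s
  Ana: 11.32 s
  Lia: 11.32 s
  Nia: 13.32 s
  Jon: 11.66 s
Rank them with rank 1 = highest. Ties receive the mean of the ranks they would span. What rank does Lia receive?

Sorted (descending): 13.34, 13.32, 11.66, 11.48, 11.33, 11.32, 11.32, 11.14, 10.98
The 2 values of 11.32 occupy positions 6–7 → average rank (6+7)/2 = 6.5.
Lia has value 11.32 s → rank 6.5.

6.5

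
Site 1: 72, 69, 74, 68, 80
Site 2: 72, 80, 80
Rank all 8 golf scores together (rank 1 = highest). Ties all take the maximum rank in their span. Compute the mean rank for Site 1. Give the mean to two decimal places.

5.60

Sorted (descending): 80, 80, 80, 74, 72, 72, 69, 68
The 3 values of 80 occupy positions 1–3 → each gets rank 3.
The 2 values of 72 occupy positions 5–6 → each gets rank 6.
Site 1 values → pooled ranks: 72→6, 69→7, 74→4, 68→8, 80→3
Mean rank = (6 + 7 + 4 + 8 + 3) / 5 = 5.60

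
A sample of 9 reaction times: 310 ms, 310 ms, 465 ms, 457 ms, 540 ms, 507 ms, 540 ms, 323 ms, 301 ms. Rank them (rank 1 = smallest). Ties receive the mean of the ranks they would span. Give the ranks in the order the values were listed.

2.5, 2.5, 6, 5, 8.5, 7, 8.5, 4, 1

Sorted (ascending): 301, 310, 310, 323, 457, 465, 507, 540, 540
The 2 values of 310 occupy positions 2–3 → average rank (2+3)/2 = 2.5.
The 2 values of 540 occupy positions 8–9 → average rank (8+9)/2 = 8.5.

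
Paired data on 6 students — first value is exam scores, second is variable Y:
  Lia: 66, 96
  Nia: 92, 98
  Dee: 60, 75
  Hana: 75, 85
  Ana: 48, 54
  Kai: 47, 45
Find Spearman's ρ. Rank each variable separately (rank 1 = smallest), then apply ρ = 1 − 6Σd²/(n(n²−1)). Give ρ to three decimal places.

0.943

Ranks of variable 1: 4, 6, 3, 5, 2, 1
Ranks of variable 2: 5, 6, 3, 4, 2, 1
d = r₁ − r₂: -1, 0, 0, 1, 0, 0
d²: 1, 0, 0, 1, 0, 0; Σd² = 2
ρ = 1 − 6·2/(6·35) = 1 − 12/210 = 0.943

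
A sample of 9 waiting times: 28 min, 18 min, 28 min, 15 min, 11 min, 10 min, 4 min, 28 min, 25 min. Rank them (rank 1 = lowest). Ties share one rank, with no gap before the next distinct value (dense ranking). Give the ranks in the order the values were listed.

Sorted (ascending): 4, 10, 11, 15, 18, 25, 28, 28, 28
The 3 values of 28 share dense rank 7.
Remaining distinct values take the next consecutive integers.

7, 5, 7, 4, 3, 2, 1, 7, 6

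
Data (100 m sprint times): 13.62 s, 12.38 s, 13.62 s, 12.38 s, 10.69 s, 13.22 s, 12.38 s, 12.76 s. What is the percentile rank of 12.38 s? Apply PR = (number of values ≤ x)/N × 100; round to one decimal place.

50.0

N = 8.
Strictly below 12.38: 1. Equal to 12.38: 3.
PR = 4/8 × 100 = 50.0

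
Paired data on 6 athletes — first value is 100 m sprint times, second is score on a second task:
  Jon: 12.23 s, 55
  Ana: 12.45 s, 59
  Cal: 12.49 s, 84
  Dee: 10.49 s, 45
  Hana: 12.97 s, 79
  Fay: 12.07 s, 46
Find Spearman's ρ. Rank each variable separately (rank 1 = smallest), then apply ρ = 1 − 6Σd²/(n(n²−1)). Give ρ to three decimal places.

Ranks of variable 1: 3, 4, 5, 1, 6, 2
Ranks of variable 2: 3, 4, 6, 1, 5, 2
d = r₁ − r₂: 0, 0, -1, 0, 1, 0
d²: 0, 0, 1, 0, 1, 0; Σd² = 2
ρ = 1 − 6·2/(6·35) = 1 − 12/210 = 0.943

0.943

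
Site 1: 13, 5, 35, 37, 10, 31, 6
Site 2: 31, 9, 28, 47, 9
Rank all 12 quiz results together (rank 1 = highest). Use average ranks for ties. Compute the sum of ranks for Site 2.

30.5

Sorted (descending): 47, 37, 35, 31, 31, 28, 13, 10, 9, 9, 6, 5
The 2 values of 31 occupy positions 4–5 → average rank (4+5)/2 = 4.5.
The 2 values of 9 occupy positions 9–10 → average rank (9+10)/2 = 9.5.
Site 2 values → pooled ranks: 31→4.5, 9→9.5, 28→6, 47→1, 9→9.5
Rank sum = 4.5 + 9.5 + 6 + 1 + 9.5 = 30.5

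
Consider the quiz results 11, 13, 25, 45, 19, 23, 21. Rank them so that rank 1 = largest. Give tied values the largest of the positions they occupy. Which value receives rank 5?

Sorted (descending): 45, 25, 23, 21, 19, 13, 11
No ties — each value takes its position as its rank.
Rank 5 → value 19.

19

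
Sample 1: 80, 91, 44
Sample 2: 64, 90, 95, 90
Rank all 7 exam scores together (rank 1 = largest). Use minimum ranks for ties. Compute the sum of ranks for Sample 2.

13

Sorted (descending): 95, 91, 90, 90, 80, 64, 44
The 2 values of 90 occupy positions 3–4 → each gets rank 3.
Sample 2 values → pooled ranks: 64→6, 90→3, 95→1, 90→3
Rank sum = 6 + 3 + 1 + 3 = 13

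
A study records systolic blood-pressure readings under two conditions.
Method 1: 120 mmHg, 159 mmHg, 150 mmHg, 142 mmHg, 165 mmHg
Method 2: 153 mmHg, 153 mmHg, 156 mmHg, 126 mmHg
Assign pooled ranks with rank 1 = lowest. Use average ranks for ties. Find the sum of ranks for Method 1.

25

Sorted (ascending): 120, 126, 142, 150, 153, 153, 156, 159, 165
The 2 values of 153 occupy positions 5–6 → average rank (5+6)/2 = 5.5.
Method 1 values → pooled ranks: 120→1, 159→8, 150→4, 142→3, 165→9
Rank sum = 1 + 8 + 4 + 3 + 9 = 25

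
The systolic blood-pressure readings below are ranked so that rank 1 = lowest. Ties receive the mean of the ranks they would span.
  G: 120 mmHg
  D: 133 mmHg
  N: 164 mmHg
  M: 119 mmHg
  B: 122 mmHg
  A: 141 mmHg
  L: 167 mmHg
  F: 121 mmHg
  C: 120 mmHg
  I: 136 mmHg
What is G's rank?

2.5

Sorted (ascending): 119, 120, 120, 121, 122, 133, 136, 141, 164, 167
The 2 values of 120 occupy positions 2–3 → average rank (2+3)/2 = 2.5.
G has value 120 mmHg → rank 2.5.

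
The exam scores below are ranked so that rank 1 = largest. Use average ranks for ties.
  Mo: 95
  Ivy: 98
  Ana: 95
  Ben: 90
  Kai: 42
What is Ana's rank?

Sorted (descending): 98, 95, 95, 90, 42
The 2 values of 95 occupy positions 2–3 → average rank (2+3)/2 = 2.5.
Ana has value 95 → rank 2.5.

2.5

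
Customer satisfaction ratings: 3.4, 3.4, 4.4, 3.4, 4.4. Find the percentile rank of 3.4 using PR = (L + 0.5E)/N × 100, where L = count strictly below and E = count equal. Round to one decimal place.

30.0

N = 5.
Strictly below 3.4: 0. Equal to 3.4: 3.
PR = (0 + 0.5·3)/5 × 100 = 30.0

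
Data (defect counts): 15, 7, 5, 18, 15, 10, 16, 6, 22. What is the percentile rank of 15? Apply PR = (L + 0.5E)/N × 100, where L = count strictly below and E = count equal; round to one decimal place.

N = 9.
Strictly below 15: 4. Equal to 15: 2.
PR = (4 + 0.5·2)/9 × 100 = 55.6

55.6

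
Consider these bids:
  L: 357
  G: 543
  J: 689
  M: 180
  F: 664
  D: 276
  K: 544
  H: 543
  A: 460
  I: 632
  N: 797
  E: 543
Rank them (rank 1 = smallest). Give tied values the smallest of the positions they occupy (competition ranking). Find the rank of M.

1

Sorted (ascending): 180, 276, 357, 460, 543, 543, 543, 544, 632, 664, 689, 797
The 3 values of 543 occupy positions 5–7 → each gets rank 5.
M has value 180 → rank 1.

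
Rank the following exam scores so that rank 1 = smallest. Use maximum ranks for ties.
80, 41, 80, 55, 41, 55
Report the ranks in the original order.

6, 2, 6, 4, 2, 4

Sorted (ascending): 41, 41, 55, 55, 80, 80
The 2 values of 41 occupy positions 1–2 → each gets rank 2.
The 2 values of 55 occupy positions 3–4 → each gets rank 4.
The 2 values of 80 occupy positions 5–6 → each gets rank 6.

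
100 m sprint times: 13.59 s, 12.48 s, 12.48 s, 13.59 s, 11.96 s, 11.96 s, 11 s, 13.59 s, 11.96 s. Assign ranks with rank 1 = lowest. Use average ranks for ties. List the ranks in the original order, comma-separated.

Sorted (ascending): 11, 11.96, 11.96, 11.96, 12.48, 12.48, 13.59, 13.59, 13.59
The 3 values of 11.96 occupy positions 2–4 → average rank 3.
The 2 values of 12.48 occupy positions 5–6 → average rank (5+6)/2 = 5.5.
The 3 values of 13.59 occupy positions 7–9 → average rank 8.

8, 5.5, 5.5, 8, 3, 3, 1, 8, 3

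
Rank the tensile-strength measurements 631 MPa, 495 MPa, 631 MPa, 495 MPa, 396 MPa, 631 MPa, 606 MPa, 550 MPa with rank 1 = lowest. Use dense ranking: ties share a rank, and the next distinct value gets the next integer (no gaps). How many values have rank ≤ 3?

4

Sorted (ascending): 396, 495, 495, 550, 606, 631, 631, 631
The 2 values of 495 share dense rank 2.
The 3 values of 631 share dense rank 5.
Remaining distinct values take the next consecutive integers.
Ranks ≤ 3: {1, 2, 2, 3} → 4 values.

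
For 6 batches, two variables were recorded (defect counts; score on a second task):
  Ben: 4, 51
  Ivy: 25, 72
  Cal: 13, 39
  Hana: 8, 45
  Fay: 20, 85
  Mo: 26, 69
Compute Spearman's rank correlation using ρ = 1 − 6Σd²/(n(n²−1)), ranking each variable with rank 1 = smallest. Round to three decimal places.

0.543

Ranks of variable 1: 1, 5, 3, 2, 4, 6
Ranks of variable 2: 3, 5, 1, 2, 6, 4
d = r₁ − r₂: -2, 0, 2, 0, -2, 2
d²: 4, 0, 4, 0, 4, 4; Σd² = 16
ρ = 1 − 6·16/(6·35) = 1 − 96/210 = 0.543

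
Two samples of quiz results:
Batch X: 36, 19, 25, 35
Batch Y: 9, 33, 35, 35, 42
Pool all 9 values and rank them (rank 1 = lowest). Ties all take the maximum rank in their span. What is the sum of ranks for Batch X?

20

Sorted (ascending): 9, 19, 25, 33, 35, 35, 35, 36, 42
The 3 values of 35 occupy positions 5–7 → each gets rank 7.
Batch X values → pooled ranks: 36→8, 19→2, 25→3, 35→7
Rank sum = 8 + 2 + 3 + 7 = 20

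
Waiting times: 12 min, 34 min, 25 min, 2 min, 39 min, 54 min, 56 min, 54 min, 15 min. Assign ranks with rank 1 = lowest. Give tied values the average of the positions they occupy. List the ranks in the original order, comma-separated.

Sorted (ascending): 2, 12, 15, 25, 34, 39, 54, 54, 56
The 2 values of 54 occupy positions 7–8 → average rank (7+8)/2 = 7.5.

2, 5, 4, 1, 6, 7.5, 9, 7.5, 3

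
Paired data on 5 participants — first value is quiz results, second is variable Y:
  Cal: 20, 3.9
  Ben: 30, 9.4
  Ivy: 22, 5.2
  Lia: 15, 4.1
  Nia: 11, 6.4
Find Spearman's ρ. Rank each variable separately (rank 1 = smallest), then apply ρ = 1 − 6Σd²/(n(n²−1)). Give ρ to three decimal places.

0.300

Ranks of variable 1: 3, 5, 4, 2, 1
Ranks of variable 2: 1, 5, 3, 2, 4
d = r₁ − r₂: 2, 0, 1, 0, -3
d²: 4, 0, 1, 0, 9; Σd² = 14
ρ = 1 − 6·14/(5·24) = 1 − 84/120 = 0.300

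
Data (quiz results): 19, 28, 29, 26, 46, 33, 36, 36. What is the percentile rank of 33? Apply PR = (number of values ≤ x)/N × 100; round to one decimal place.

N = 8.
Strictly below 33: 4. Equal to 33: 1.
PR = 5/8 × 100 = 62.5

62.5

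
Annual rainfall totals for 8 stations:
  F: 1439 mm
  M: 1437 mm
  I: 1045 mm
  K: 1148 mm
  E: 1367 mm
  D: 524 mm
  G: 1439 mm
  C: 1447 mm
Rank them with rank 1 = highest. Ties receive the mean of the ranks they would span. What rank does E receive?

Sorted (descending): 1447, 1439, 1439, 1437, 1367, 1148, 1045, 524
The 2 values of 1439 occupy positions 2–3 → average rank (2+3)/2 = 2.5.
E has value 1367 mm → rank 5.

5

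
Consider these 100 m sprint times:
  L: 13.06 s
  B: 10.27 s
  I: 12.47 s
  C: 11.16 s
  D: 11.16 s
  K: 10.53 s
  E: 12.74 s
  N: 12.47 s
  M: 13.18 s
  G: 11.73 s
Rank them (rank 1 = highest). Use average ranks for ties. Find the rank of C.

Sorted (descending): 13.18, 13.06, 12.74, 12.47, 12.47, 11.73, 11.16, 11.16, 10.53, 10.27
The 2 values of 12.47 occupy positions 4–5 → average rank (4+5)/2 = 4.5.
The 2 values of 11.16 occupy positions 7–8 → average rank (7+8)/2 = 7.5.
C has value 11.16 s → rank 7.5.

7.5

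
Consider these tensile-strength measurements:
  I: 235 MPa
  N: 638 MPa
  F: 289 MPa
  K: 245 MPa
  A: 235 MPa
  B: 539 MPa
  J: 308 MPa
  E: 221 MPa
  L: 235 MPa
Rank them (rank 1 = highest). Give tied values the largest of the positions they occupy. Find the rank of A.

Sorted (descending): 638, 539, 308, 289, 245, 235, 235, 235, 221
The 3 values of 235 occupy positions 6–8 → each gets rank 8.
A has value 235 MPa → rank 8.

8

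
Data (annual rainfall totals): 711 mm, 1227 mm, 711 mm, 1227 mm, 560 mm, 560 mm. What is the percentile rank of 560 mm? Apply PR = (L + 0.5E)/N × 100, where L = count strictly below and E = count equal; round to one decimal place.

16.7

N = 6.
Strictly below 560: 0. Equal to 560: 2.
PR = (0 + 0.5·2)/6 × 100 = 16.7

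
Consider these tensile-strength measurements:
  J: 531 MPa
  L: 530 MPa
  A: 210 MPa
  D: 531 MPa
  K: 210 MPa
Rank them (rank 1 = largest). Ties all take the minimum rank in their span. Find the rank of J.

1

Sorted (descending): 531, 531, 530, 210, 210
The 2 values of 531 occupy positions 1–2 → each gets rank 1.
The 2 values of 210 occupy positions 4–5 → each gets rank 4.
J has value 531 MPa → rank 1.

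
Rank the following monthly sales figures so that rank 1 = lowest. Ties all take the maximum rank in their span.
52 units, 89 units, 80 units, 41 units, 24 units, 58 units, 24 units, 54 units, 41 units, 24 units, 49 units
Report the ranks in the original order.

7, 11, 10, 5, 3, 9, 3, 8, 5, 3, 6

Sorted (ascending): 24, 24, 24, 41, 41, 49, 52, 54, 58, 80, 89
The 3 values of 24 occupy positions 1–3 → each gets rank 3.
The 2 values of 41 occupy positions 4–5 → each gets rank 5.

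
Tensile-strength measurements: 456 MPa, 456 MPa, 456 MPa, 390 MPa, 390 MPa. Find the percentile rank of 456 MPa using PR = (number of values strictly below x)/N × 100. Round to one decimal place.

N = 5.
Strictly below 456: 2. Equal to 456: 3.
PR = 2/5 × 100 = 40.0

40.0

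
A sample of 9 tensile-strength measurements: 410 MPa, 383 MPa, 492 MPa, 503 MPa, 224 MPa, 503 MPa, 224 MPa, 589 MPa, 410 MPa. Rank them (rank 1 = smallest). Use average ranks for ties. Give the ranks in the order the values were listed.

4.5, 3, 6, 7.5, 1.5, 7.5, 1.5, 9, 4.5

Sorted (ascending): 224, 224, 383, 410, 410, 492, 503, 503, 589
The 2 values of 224 occupy positions 1–2 → average rank (1+2)/2 = 1.5.
The 2 values of 410 occupy positions 4–5 → average rank (4+5)/2 = 4.5.
The 2 values of 503 occupy positions 7–8 → average rank (7+8)/2 = 7.5.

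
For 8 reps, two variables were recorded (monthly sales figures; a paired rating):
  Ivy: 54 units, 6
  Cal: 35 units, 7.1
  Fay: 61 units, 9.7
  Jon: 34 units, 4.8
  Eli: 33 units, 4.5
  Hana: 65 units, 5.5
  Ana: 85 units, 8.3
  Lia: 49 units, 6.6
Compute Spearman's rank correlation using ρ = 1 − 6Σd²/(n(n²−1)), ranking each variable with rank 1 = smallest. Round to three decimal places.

Ranks of variable 1: 5, 3, 6, 2, 1, 7, 8, 4
Ranks of variable 2: 4, 6, 8, 2, 1, 3, 7, 5
d = r₁ − r₂: 1, -3, -2, 0, 0, 4, 1, -1
d²: 1, 9, 4, 0, 0, 16, 1, 1; Σd² = 32
ρ = 1 − 6·32/(8·63) = 1 − 192/504 = 0.619

0.619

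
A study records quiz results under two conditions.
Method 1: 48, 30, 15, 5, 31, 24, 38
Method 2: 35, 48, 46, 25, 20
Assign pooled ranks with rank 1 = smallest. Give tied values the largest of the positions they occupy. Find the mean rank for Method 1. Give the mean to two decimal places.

Sorted (ascending): 5, 15, 20, 24, 25, 30, 31, 35, 38, 46, 48, 48
The 2 values of 48 occupy positions 11–12 → each gets rank 12.
Method 1 values → pooled ranks: 48→12, 30→6, 15→2, 5→1, 31→7, 24→4, 38→9
Mean rank = (12 + 6 + 2 + 1 + 7 + 4 + 9) / 7 = 5.86

5.86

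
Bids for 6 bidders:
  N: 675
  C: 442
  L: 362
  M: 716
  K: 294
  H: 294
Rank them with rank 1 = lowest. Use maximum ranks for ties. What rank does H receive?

2

Sorted (ascending): 294, 294, 362, 442, 675, 716
The 2 values of 294 occupy positions 1–2 → each gets rank 2.
H has value 294 → rank 2.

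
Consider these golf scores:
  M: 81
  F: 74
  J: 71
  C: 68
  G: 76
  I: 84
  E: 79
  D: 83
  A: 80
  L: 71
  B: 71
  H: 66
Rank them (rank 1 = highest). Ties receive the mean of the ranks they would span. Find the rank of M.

Sorted (descending): 84, 83, 81, 80, 79, 76, 74, 71, 71, 71, 68, 66
The 3 values of 71 occupy positions 8–10 → average rank 9.
M has value 81 → rank 3.

3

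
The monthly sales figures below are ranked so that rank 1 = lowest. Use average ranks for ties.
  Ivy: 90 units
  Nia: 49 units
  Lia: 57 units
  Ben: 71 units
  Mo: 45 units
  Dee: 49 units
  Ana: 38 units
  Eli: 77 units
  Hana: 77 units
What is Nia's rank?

3.5

Sorted (ascending): 38, 45, 49, 49, 57, 71, 77, 77, 90
The 2 values of 49 occupy positions 3–4 → average rank (3+4)/2 = 3.5.
The 2 values of 77 occupy positions 7–8 → average rank (7+8)/2 = 7.5.
Nia has value 49 units → rank 3.5.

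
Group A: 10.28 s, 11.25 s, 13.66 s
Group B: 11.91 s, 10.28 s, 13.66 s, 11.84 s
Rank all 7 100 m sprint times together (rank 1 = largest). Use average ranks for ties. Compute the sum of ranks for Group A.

Sorted (descending): 13.66, 13.66, 11.91, 11.84, 11.25, 10.28, 10.28
The 2 values of 13.66 occupy positions 1–2 → average rank (1+2)/2 = 1.5.
The 2 values of 10.28 occupy positions 6–7 → average rank (6+7)/2 = 6.5.
Group A values → pooled ranks: 10.28→6.5, 11.25→5, 13.66→1.5
Rank sum = 6.5 + 5 + 1.5 = 13

13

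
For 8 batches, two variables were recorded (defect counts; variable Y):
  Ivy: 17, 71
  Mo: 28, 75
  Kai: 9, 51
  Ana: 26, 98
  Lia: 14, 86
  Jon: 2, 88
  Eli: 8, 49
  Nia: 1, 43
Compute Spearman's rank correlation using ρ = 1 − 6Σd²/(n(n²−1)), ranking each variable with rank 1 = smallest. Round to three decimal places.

0.500

Ranks of variable 1: 6, 8, 4, 7, 5, 2, 3, 1
Ranks of variable 2: 4, 5, 3, 8, 6, 7, 2, 1
d = r₁ − r₂: 2, 3, 1, -1, -1, -5, 1, 0
d²: 4, 9, 1, 1, 1, 25, 1, 0; Σd² = 42
ρ = 1 − 6·42/(8·63) = 1 − 252/504 = 0.500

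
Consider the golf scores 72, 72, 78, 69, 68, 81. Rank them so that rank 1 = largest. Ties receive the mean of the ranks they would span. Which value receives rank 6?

68

Sorted (descending): 81, 78, 72, 72, 69, 68
The 2 values of 72 occupy positions 3–4 → average rank (3+4)/2 = 3.5.
Rank 6 → value 68.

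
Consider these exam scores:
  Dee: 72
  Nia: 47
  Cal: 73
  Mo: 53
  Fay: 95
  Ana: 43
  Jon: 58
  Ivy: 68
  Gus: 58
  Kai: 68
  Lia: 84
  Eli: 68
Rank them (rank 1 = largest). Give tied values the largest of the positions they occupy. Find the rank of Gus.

9

Sorted (descending): 95, 84, 73, 72, 68, 68, 68, 58, 58, 53, 47, 43
The 3 values of 68 occupy positions 5–7 → each gets rank 7.
The 2 values of 58 occupy positions 8–9 → each gets rank 9.
Gus has value 58 → rank 9.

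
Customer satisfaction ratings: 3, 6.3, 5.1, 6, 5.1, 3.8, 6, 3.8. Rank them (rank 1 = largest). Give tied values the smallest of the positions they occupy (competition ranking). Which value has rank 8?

Sorted (descending): 6.3, 6, 6, 5.1, 5.1, 3.8, 3.8, 3
The 2 values of 6 occupy positions 2–3 → each gets rank 2.
The 2 values of 5.1 occupy positions 4–5 → each gets rank 4.
The 2 values of 3.8 occupy positions 6–7 → each gets rank 6.
Rank 8 → value 3.

3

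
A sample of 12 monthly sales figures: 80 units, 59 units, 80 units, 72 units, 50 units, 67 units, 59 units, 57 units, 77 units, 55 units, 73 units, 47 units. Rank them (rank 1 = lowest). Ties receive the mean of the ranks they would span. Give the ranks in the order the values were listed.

11.5, 5.5, 11.5, 8, 2, 7, 5.5, 4, 10, 3, 9, 1

Sorted (ascending): 47, 50, 55, 57, 59, 59, 67, 72, 73, 77, 80, 80
The 2 values of 59 occupy positions 5–6 → average rank (5+6)/2 = 5.5.
The 2 values of 80 occupy positions 11–12 → average rank (11+12)/2 = 11.5.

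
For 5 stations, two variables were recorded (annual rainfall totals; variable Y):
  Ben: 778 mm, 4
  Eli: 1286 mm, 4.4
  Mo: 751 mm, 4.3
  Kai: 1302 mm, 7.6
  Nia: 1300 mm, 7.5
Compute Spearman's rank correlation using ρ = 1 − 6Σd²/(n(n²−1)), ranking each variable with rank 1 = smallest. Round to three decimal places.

0.900

Ranks of variable 1: 2, 3, 1, 5, 4
Ranks of variable 2: 1, 3, 2, 5, 4
d = r₁ − r₂: 1, 0, -1, 0, 0
d²: 1, 0, 1, 0, 0; Σd² = 2
ρ = 1 − 6·2/(5·24) = 1 − 12/120 = 0.900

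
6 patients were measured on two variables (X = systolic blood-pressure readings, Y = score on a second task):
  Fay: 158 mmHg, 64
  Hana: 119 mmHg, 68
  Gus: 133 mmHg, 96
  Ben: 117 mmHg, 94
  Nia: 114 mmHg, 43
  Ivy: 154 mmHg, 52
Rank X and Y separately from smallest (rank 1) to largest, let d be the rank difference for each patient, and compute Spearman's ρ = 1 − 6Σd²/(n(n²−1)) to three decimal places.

Ranks of variable 1: 6, 3, 4, 2, 1, 5
Ranks of variable 2: 3, 4, 6, 5, 1, 2
d = r₁ − r₂: 3, -1, -2, -3, 0, 3
d²: 9, 1, 4, 9, 0, 9; Σd² = 32
ρ = 1 − 6·32/(6·35) = 1 − 192/210 = 0.086

0.086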